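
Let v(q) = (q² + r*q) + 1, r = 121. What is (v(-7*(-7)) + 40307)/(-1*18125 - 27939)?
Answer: -24319/23032 ≈ -1.0559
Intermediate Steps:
v(q) = 1 + q² + 121*q (v(q) = (q² + 121*q) + 1 = 1 + q² + 121*q)
(v(-7*(-7)) + 40307)/(-1*18125 - 27939) = ((1 + (-7*(-7))² + 121*(-7*(-7))) + 40307)/(-1*18125 - 27939) = ((1 + 49² + 121*49) + 40307)/(-18125 - 27939) = ((1 + 2401 + 5929) + 40307)/(-46064) = (8331 + 40307)*(-1/46064) = 48638*(-1/46064) = -24319/23032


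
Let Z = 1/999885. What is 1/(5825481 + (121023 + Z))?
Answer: 999885/5945820152041 ≈ 1.6817e-7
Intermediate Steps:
Z = 1/999885 ≈ 1.0001e-6
1/(5825481 + (121023 + Z)) = 1/(5825481 + (121023 + 1/999885)) = 1/(5825481 + 121009082356/999885) = 1/(5945820152041/999885) = 999885/5945820152041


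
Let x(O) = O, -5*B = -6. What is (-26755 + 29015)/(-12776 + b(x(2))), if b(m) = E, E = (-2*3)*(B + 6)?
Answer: -2825/16024 ≈ -0.17630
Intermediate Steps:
B = 6/5 (B = -⅕*(-6) = 6/5 ≈ 1.2000)
E = -216/5 (E = (-2*3)*(6/5 + 6) = -6*36/5 = -216/5 ≈ -43.200)
b(m) = -216/5
(-26755 + 29015)/(-12776 + b(x(2))) = (-26755 + 29015)/(-12776 - 216/5) = 2260/(-64096/5) = 2260*(-5/64096) = -2825/16024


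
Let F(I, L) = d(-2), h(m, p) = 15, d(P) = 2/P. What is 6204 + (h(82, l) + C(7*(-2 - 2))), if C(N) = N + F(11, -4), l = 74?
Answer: 6190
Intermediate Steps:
F(I, L) = -1 (F(I, L) = 2/(-2) = 2*(-½) = -1)
C(N) = -1 + N (C(N) = N - 1 = -1 + N)
6204 + (h(82, l) + C(7*(-2 - 2))) = 6204 + (15 + (-1 + 7*(-2 - 2))) = 6204 + (15 + (-1 + 7*(-4))) = 6204 + (15 + (-1 - 28)) = 6204 + (15 - 29) = 6204 - 14 = 6190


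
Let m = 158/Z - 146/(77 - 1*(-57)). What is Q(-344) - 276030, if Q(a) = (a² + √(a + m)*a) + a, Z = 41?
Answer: -158038 - 1720*I*√102998765/2747 ≈ -1.5804e+5 - 6354.6*I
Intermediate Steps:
m = 7593/2747 (m = 158/41 - 146/(77 - 1*(-57)) = 158*(1/41) - 146/(77 + 57) = 158/41 - 146/134 = 158/41 - 146*1/134 = 158/41 - 73/67 = 7593/2747 ≈ 2.7641)
Q(a) = a + a² + a*√(7593/2747 + a) (Q(a) = (a² + √(a + 7593/2747)*a) + a = (a² + √(7593/2747 + a)*a) + a = (a² + a*√(7593/2747 + a)) + a = a + a² + a*√(7593/2747 + a))
Q(-344) - 276030 = (1/2747)*(-344)*(2747 + √(20857971 + 7546009*(-344)) + 2747*(-344)) - 276030 = (1/2747)*(-344)*(2747 + √(20857971 - 2595827096) - 944968) - 276030 = (1/2747)*(-344)*(2747 + √(-2574969125) - 944968) - 276030 = (1/2747)*(-344)*(2747 + 5*I*√102998765 - 944968) - 276030 = (1/2747)*(-344)*(-942221 + 5*I*√102998765) - 276030 = (117992 - 1720*I*√102998765/2747) - 276030 = -158038 - 1720*I*√102998765/2747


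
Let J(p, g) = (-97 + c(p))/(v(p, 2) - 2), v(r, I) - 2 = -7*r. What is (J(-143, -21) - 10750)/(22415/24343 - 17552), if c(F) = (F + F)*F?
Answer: 23723247137/38879378811 ≈ 0.61018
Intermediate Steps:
v(r, I) = 2 - 7*r
c(F) = 2*F**2 (c(F) = (2*F)*F = 2*F**2)
J(p, g) = -(-97 + 2*p**2)/(7*p) (J(p, g) = (-97 + 2*p**2)/((2 - 7*p) - 2) = (-97 + 2*p**2)/((-7*p)) = (-97 + 2*p**2)*(-1/(7*p)) = -(-97 + 2*p**2)/(7*p))
(J(-143, -21) - 10750)/(22415/24343 - 17552) = ((1/7)*(97 - 2*(-143)**2)/(-143) - 10750)/(22415/24343 - 17552) = ((1/7)*(-1/143)*(97 - 2*20449) - 10750)/(22415*(1/24343) - 17552) = ((1/7)*(-1/143)*(97 - 40898) - 10750)/(22415/24343 - 17552) = ((1/7)*(-1/143)*(-40801) - 10750)/(-427245921/24343) = (40801/1001 - 10750)*(-24343/427245921) = -10719949/1001*(-24343/427245921) = 23723247137/38879378811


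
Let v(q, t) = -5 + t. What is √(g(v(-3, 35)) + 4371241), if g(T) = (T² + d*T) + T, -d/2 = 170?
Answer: √4361971 ≈ 2088.5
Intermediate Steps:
d = -340 (d = -2*170 = -340)
g(T) = T² - 339*T (g(T) = (T² - 340*T) + T = T² - 339*T)
√(g(v(-3, 35)) + 4371241) = √((-5 + 35)*(-339 + (-5 + 35)) + 4371241) = √(30*(-339 + 30) + 4371241) = √(30*(-309) + 4371241) = √(-9270 + 4371241) = √4361971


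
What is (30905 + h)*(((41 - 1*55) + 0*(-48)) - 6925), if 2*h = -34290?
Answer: -95480640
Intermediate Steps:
h = -17145 (h = (1/2)*(-34290) = -17145)
(30905 + h)*(((41 - 1*55) + 0*(-48)) - 6925) = (30905 - 17145)*(((41 - 1*55) + 0*(-48)) - 6925) = 13760*(((41 - 55) + 0) - 6925) = 13760*((-14 + 0) - 6925) = 13760*(-14 - 6925) = 13760*(-6939) = -95480640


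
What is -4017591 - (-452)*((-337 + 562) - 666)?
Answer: -4216923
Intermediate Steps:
-4017591 - (-452)*((-337 + 562) - 666) = -4017591 - (-452)*(225 - 666) = -4017591 - (-452)*(-441) = -4017591 - 1*199332 = -4017591 - 199332 = -4216923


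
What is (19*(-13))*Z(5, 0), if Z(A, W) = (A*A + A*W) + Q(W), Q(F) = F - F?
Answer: -6175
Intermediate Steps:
Q(F) = 0
Z(A, W) = A² + A*W (Z(A, W) = (A*A + A*W) + 0 = (A² + A*W) + 0 = A² + A*W)
(19*(-13))*Z(5, 0) = (19*(-13))*(5*(5 + 0)) = -1235*5 = -247*25 = -6175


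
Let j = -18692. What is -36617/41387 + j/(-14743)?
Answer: 233761373/610168541 ≈ 0.38311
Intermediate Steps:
-36617/41387 + j/(-14743) = -36617/41387 - 18692/(-14743) = -36617*1/41387 - 18692*(-1/14743) = -36617/41387 + 18692/14743 = 233761373/610168541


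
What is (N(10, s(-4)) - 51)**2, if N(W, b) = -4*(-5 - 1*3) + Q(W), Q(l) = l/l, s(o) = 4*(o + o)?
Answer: 324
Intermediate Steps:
s(o) = 8*o (s(o) = 4*(2*o) = 8*o)
Q(l) = 1
N(W, b) = 33 (N(W, b) = -4*(-5 - 1*3) + 1 = -4*(-5 - 3) + 1 = -4*(-8) + 1 = 32 + 1 = 33)
(N(10, s(-4)) - 51)**2 = (33 - 51)**2 = (-18)**2 = 324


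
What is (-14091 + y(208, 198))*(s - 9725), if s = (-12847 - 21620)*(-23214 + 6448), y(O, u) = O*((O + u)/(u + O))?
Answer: -8022485870351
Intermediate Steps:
y(O, u) = O (y(O, u) = O*((O + u)/(O + u)) = O*1 = O)
s = 577873722 (s = -34467*(-16766) = 577873722)
(-14091 + y(208, 198))*(s - 9725) = (-14091 + 208)*(577873722 - 9725) = -13883*577863997 = -8022485870351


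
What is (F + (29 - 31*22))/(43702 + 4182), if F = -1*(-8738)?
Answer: 8085/47884 ≈ 0.16885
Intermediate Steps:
F = 8738
(F + (29 - 31*22))/(43702 + 4182) = (8738 + (29 - 31*22))/(43702 + 4182) = (8738 + (29 - 682))/47884 = (8738 - 653)*(1/47884) = 8085*(1/47884) = 8085/47884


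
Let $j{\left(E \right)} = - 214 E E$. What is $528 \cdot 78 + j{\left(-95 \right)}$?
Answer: $-1890166$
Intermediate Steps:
$j{\left(E \right)} = - 214 E^{2}$
$528 \cdot 78 + j{\left(-95 \right)} = 528 \cdot 78 - 214 \left(-95\right)^{2} = 41184 - 1931350 = -1890166$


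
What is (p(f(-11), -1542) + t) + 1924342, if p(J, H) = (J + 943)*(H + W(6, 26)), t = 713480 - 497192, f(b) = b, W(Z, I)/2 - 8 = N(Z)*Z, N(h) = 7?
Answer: 796686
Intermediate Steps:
W(Z, I) = 16 + 14*Z (W(Z, I) = 16 + 2*(7*Z) = 16 + 14*Z)
t = 216288
p(J, H) = (100 + H)*(943 + J) (p(J, H) = (J + 943)*(H + (16 + 14*6)) = (943 + J)*(H + (16 + 84)) = (943 + J)*(H + 100) = (943 + J)*(100 + H) = (100 + H)*(943 + J))
(p(f(-11), -1542) + t) + 1924342 = ((94300 + 100*(-11) + 943*(-1542) - 1542*(-11)) + 216288) + 1924342 = ((94300 - 1100 - 1454106 + 16962) + 216288) + 1924342 = (-1343944 + 216288) + 1924342 = -1127656 + 1924342 = 796686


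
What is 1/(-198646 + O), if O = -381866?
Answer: -1/580512 ≈ -1.7226e-6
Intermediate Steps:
1/(-198646 + O) = 1/(-198646 - 381866) = 1/(-580512) = -1/580512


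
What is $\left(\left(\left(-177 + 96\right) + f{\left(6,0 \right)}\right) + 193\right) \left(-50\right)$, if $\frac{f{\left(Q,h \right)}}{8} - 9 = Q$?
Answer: $-11600$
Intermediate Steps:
$f{\left(Q,h \right)} = 72 + 8 Q$
$\left(\left(\left(-177 + 96\right) + f{\left(6,0 \right)}\right) + 193\right) \left(-50\right) = \left(\left(\left(-177 + 96\right) + \left(72 + 8 \cdot 6\right)\right) + 193\right) \left(-50\right) = \left(\left(-81 + \left(72 + 48\right)\right) + 193\right) \left(-50\right) = \left(\left(-81 + 120\right) + 193\right) \left(-50\right) = \left(39 + 193\right) \left(-50\right) = 232 \left(-50\right) = -11600$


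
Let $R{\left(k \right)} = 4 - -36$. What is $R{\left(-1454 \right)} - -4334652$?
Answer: $4334692$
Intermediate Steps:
$R{\left(k \right)} = 40$ ($R{\left(k \right)} = 4 + 36 = 40$)
$R{\left(-1454 \right)} - -4334652 = 40 - -4334652 = 40 + 4334652 = 4334692$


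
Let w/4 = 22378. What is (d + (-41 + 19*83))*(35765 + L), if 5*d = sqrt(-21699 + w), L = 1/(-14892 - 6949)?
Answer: 1199836207104/21841 + 781143364*sqrt(67813)/109205 ≈ 5.6798e+7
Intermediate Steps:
w = 89512 (w = 4*22378 = 89512)
L = -1/21841 (L = 1/(-21841) = -1/21841 ≈ -4.5785e-5)
d = sqrt(67813)/5 (d = sqrt(-21699 + 89512)/5 = sqrt(67813)/5 ≈ 52.082)
(d + (-41 + 19*83))*(35765 + L) = (sqrt(67813)/5 + (-41 + 19*83))*(35765 - 1/21841) = (sqrt(67813)/5 + (-41 + 1577))*(781143364/21841) = (sqrt(67813)/5 + 1536)*(781143364/21841) = (1536 + sqrt(67813)/5)*(781143364/21841) = 1199836207104/21841 + 781143364*sqrt(67813)/109205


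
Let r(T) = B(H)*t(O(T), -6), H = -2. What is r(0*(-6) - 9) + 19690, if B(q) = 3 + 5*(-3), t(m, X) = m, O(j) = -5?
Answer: 19750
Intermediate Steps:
B(q) = -12 (B(q) = 3 - 15 = -12)
r(T) = 60 (r(T) = -12*(-5) = 60)
r(0*(-6) - 9) + 19690 = 60 + 19690 = 19750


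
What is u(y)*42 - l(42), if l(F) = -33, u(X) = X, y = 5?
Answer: 243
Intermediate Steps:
u(y)*42 - l(42) = 5*42 - 1*(-33) = 210 + 33 = 243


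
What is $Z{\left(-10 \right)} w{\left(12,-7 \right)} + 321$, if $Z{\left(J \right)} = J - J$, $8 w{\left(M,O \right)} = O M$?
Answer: $321$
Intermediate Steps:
$w{\left(M,O \right)} = \frac{M O}{8}$ ($w{\left(M,O \right)} = \frac{O M}{8} = \frac{M O}{8}$)
$Z{\left(J \right)} = 0$
$Z{\left(-10 \right)} w{\left(12,-7 \right)} + 321 = 0 \cdot \frac{1}{8} \cdot 12 \left(-7\right) + 321 = 0 \left(- \frac{21}{2}\right) + 321 = 0 + 321 = 321$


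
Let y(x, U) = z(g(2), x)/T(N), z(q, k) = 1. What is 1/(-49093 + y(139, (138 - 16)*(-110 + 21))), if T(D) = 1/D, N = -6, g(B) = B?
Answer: -1/49099 ≈ -2.0367e-5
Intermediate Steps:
y(x, U) = -6 (y(x, U) = 1/1/(-6) = 1/(-1/6) = 1*(-6) = -6)
1/(-49093 + y(139, (138 - 16)*(-110 + 21))) = 1/(-49093 - 6) = 1/(-49099) = -1/49099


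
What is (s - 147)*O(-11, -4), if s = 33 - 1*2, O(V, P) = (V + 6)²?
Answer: -2900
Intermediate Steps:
O(V, P) = (6 + V)²
s = 31 (s = 33 - 2 = 31)
(s - 147)*O(-11, -4) = (31 - 147)*(6 - 11)² = -116*(-5)² = -116*25 = -2900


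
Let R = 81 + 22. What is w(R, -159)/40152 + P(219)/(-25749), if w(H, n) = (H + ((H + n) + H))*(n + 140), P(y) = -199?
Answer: -10899067/172312308 ≈ -0.063252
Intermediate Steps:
R = 103
w(H, n) = (140 + n)*(n + 3*H) (w(H, n) = (H + (n + 2*H))*(140 + n) = (n + 3*H)*(140 + n) = (140 + n)*(n + 3*H))
w(R, -159)/40152 + P(219)/(-25749) = ((-159)² + 140*(-159) + 420*103 + 3*103*(-159))/40152 - 199/(-25749) = (25281 - 22260 + 43260 - 49131)*(1/40152) - 199*(-1/25749) = -2850*1/40152 + 199/25749 = -475/6692 + 199/25749 = -10899067/172312308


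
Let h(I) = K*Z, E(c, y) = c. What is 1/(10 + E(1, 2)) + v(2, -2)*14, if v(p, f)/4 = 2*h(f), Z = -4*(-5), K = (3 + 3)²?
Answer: 887041/11 ≈ 80640.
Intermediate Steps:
K = 36 (K = 6² = 36)
Z = 20
h(I) = 720 (h(I) = 36*20 = 720)
v(p, f) = 5760 (v(p, f) = 4*(2*720) = 4*1440 = 5760)
1/(10 + E(1, 2)) + v(2, -2)*14 = 1/(10 + 1) + 5760*14 = 1/11 + 80640 = 887041/11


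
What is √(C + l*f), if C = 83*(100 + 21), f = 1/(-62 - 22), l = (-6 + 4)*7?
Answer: √361554/6 ≈ 100.22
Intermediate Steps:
l = -14 (l = -2*7 = -14)
f = -1/84 (f = 1/(-84) = -1/84 ≈ -0.011905)
C = 10043 (C = 83*121 = 10043)
√(C + l*f) = √(10043 - 14*(-1/84)) = √(10043 + ⅙) = √(60259/6) = √361554/6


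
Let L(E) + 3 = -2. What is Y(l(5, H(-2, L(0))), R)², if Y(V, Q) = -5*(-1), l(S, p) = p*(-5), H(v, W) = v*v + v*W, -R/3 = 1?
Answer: 25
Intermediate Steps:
L(E) = -5 (L(E) = -3 - 2 = -5)
R = -3 (R = -3*1 = -3)
H(v, W) = v² + W*v
l(S, p) = -5*p
Y(V, Q) = 5
Y(l(5, H(-2, L(0))), R)² = 5² = 25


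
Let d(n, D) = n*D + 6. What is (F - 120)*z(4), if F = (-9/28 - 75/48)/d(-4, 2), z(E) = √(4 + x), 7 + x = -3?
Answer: -26669*I*√6/224 ≈ -291.63*I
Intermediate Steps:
x = -10 (x = -7 - 3 = -10)
d(n, D) = 6 + D*n (d(n, D) = D*n + 6 = 6 + D*n)
z(E) = I*√6 (z(E) = √(4 - 10) = √(-6) = I*√6)
F = 211/224 (F = (-9/28 - 75/48)/(6 + 2*(-4)) = (-9*1/28 - 75*1/48)/(6 - 8) = (-9/28 - 25/16)/(-2) = -211/112*(-½) = 211/224 ≈ 0.94196)
(F - 120)*z(4) = (211/224 - 120)*(I*√6) = -26669*I*√6/224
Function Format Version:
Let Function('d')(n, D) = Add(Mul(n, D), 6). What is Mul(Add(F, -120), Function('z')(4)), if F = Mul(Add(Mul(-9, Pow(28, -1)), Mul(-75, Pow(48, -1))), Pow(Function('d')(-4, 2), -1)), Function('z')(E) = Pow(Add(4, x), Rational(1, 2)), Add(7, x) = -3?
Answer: Mul(Rational(-26669, 224), I, Pow(6, Rational(1, 2))) ≈ Mul(-291.63, I)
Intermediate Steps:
x = -10 (x = Add(-7, -3) = -10)
Function('d')(n, D) = Add(6, Mul(D, n)) (Function('d')(n, D) = Add(Mul(D, n), 6) = Add(6, Mul(D, n)))
Function('z')(E) = Mul(I, Pow(6, Rational(1, 2))) (Function('z')(E) = Pow(Add(4, -10), Rational(1, 2)) = Pow(-6, Rational(1, 2)) = Mul(I, Pow(6, Rational(1, 2))))
F = Rational(211, 224) (F = Mul(Add(Mul(-9, Pow(28, -1)), Mul(-75, Pow(48, -1))), Pow(Add(6, Mul(2, -4)), -1)) = Mul(Add(Mul(-9, Rational(1, 28)), Mul(-75, Rational(1, 48))), Pow(Add(6, -8), -1)) = Mul(Add(Rational(-9, 28), Rational(-25, 16)), Pow(-2, -1)) = Mul(Rational(-211, 112), Rational(-1, 2)) = Rational(211, 224) ≈ 0.94196)
Mul(Add(F, -120), Function('z')(4)) = Mul(Add(Rational(211, 224), -120), Mul(I, Pow(6, Rational(1, 2)))) = Mul(Rational(-26669, 224), Mul(I, Pow(6, Rational(1, 2)))) = Mul(Rational(-26669, 224), I, Pow(6, Rational(1, 2)))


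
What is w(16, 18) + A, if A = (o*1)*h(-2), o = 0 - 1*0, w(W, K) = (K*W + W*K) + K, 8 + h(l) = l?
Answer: 594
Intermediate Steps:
h(l) = -8 + l
w(W, K) = K + 2*K*W (w(W, K) = (K*W + K*W) + K = 2*K*W + K = K + 2*K*W)
o = 0 (o = 0 + 0 = 0)
A = 0 (A = (0*1)*(-8 - 2) = 0*(-10) = 0)
w(16, 18) + A = 18*(1 + 2*16) + 0 = 18*(1 + 32) + 0 = 18*33 + 0 = 594 + 0 = 594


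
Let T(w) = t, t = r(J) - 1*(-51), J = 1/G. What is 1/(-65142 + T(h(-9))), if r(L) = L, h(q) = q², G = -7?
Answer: -7/455638 ≈ -1.5363e-5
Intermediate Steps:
J = -⅐ (J = 1/(-7) = -⅐ ≈ -0.14286)
t = 356/7 (t = -⅐ - 1*(-51) = -⅐ + 51 = 356/7 ≈ 50.857)
T(w) = 356/7
1/(-65142 + T(h(-9))) = 1/(-65142 + 356/7) = 1/(-455638/7) = -7/455638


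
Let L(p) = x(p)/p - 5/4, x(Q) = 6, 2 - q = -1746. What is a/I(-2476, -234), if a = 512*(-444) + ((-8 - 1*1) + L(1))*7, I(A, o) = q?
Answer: -909431/6992 ≈ -130.07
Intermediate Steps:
q = 1748 (q = 2 - 1*(-1746) = 2 + 1746 = 1748)
I(A, o) = 1748
L(p) = -5/4 + 6/p (L(p) = 6/p - 5/4 = -5/4 + 6/p)
a = -909431/4 (a = 512*(-444) + ((-8 - 1*1) + (-5/4 + 6/1))*7 = -227328 + ((-8 - 1) + (-5/4 + 6*1))*7 = -227328 + (-9 + (-5/4 + 6))*7 = -227328 + (-9 + 19/4)*7 = -227328 - 17/4*7 = -227328 - 119/4 = -909431/4 ≈ -2.2736e+5)
a/I(-2476, -234) = -909431/4/1748 = -909431/4*1/1748 = -909431/6992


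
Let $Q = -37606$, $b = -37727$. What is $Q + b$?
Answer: $-75333$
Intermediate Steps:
$Q + b = -37606 - 37727 = -75333$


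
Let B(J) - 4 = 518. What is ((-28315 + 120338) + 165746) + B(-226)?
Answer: 258291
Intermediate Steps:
B(J) = 522 (B(J) = 4 + 518 = 522)
((-28315 + 120338) + 165746) + B(-226) = ((-28315 + 120338) + 165746) + 522 = (92023 + 165746) + 522 = 257769 + 522 = 258291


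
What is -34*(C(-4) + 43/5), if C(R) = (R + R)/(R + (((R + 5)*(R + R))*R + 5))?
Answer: -46886/165 ≈ -284.16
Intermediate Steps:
C(R) = 2*R/(5 + R + 2*R²*(5 + R)) (C(R) = (2*R)/(R + (((5 + R)*(2*R))*R + 5)) = (2*R)/(R + ((2*R*(5 + R))*R + 5)) = (2*R)/(R + (2*R²*(5 + R) + 5)) = (2*R)/(R + (5 + 2*R²*(5 + R))) = (2*R)/(5 + R + 2*R²*(5 + R)) = 2*R/(5 + R + 2*R²*(5 + R)))
-34*(C(-4) + 43/5) = -34*(2*(-4)/(5 - 4 + 2*(-4)³ + 10*(-4)²) + 43/5) = -34*(2*(-4)/(5 - 4 + 2*(-64) + 10*16) + 43*(⅕)) = -34*(2*(-4)/(5 - 4 - 128 + 160) + 43/5) = -34*(2*(-4)/33 + 43/5) = -34*(2*(-4)*(1/33) + 43/5) = -34*(-8/33 + 43/5) = -34*1379/165 = -46886/165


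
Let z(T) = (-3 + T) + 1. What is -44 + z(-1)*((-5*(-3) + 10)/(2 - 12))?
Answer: -73/2 ≈ -36.500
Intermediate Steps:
z(T) = -2 + T
-44 + z(-1)*((-5*(-3) + 10)/(2 - 12)) = -44 + (-2 - 1)*((-5*(-3) + 10)/(2 - 12)) = -44 - 3*(15 + 10)/(-10) = -44 - 75*(-1)/10 = -44 - 3*(-5/2) = -44 + 15/2 = -73/2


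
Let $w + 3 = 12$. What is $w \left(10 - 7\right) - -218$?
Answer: $245$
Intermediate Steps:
$w = 9$ ($w = -3 + 12 = 9$)
$w \left(10 - 7\right) - -218 = 9 \left(10 - 7\right) - -218 = 9 \cdot 3 + 218 = 27 + 218 = 245$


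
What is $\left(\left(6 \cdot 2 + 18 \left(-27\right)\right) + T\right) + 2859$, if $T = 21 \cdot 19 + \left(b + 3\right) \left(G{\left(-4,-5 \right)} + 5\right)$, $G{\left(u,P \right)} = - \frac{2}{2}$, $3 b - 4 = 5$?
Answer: $2808$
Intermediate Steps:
$b = 3$ ($b = \frac{4}{3} + \frac{1}{3} \cdot 5 = \frac{4}{3} + \frac{5}{3} = 3$)
$G{\left(u,P \right)} = -1$ ($G{\left(u,P \right)} = \left(-2\right) \frac{1}{2} = -1$)
$T = 423$ ($T = 21 \cdot 19 + \left(3 + 3\right) \left(-1 + 5\right) = 399 + 6 \cdot 4 = 399 + 24 = 423$)
$\left(\left(6 \cdot 2 + 18 \left(-27\right)\right) + T\right) + 2859 = \left(\left(6 \cdot 2 + 18 \left(-27\right)\right) + 423\right) + 2859 = \left(\left(12 - 486\right) + 423\right) + 2859 = \left(-474 + 423\right) + 2859 = -51 + 2859 = 2808$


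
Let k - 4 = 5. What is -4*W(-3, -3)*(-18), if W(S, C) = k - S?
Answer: 864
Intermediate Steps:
k = 9 (k = 4 + 5 = 9)
W(S, C) = 9 - S
-4*W(-3, -3)*(-18) = -4*(9 - 1*(-3))*(-18) = -4*(9 + 3)*(-18) = -4*12*(-18) = -48*(-18) = 864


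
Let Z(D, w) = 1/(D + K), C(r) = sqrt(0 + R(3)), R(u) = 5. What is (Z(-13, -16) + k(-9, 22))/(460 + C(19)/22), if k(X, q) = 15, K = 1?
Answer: 1992628/61448637 - 1969*sqrt(5)/614486370 ≈ 0.032420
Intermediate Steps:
C(r) = sqrt(5) (C(r) = sqrt(0 + 5) = sqrt(5))
Z(D, w) = 1/(1 + D) (Z(D, w) = 1/(D + 1) = 1/(1 + D))
(Z(-13, -16) + k(-9, 22))/(460 + C(19)/22) = (1/(1 - 13) + 15)/(460 + sqrt(5)/22) = (1/(-12) + 15)/(460 + sqrt(5)*(1/22)) = (-1/12 + 15)/(460 + sqrt(5)/22) = 179/(12*(460 + sqrt(5)/22))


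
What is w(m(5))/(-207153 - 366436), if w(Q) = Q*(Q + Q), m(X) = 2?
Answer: -8/573589 ≈ -1.3947e-5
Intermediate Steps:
w(Q) = 2*Q² (w(Q) = Q*(2*Q) = 2*Q²)
w(m(5))/(-207153 - 366436) = (2*2²)/(-207153 - 366436) = (2*4)/(-573589) = 8*(-1/573589) = -8/573589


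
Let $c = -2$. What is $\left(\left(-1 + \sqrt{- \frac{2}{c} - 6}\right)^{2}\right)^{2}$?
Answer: $\left(1 - i \sqrt{5}\right)^{4} \approx -4.0 + 35.777 i$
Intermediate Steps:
$\left(\left(-1 + \sqrt{- \frac{2}{c} - 6}\right)^{2}\right)^{2} = \left(\left(-1 + \sqrt{- \frac{2}{-2} - 6}\right)^{2}\right)^{2} = \left(\left(-1 + \sqrt{\left(-2\right) \left(- \frac{1}{2}\right) - 6}\right)^{2}\right)^{2} = \left(\left(-1 + \sqrt{1 - 6}\right)^{2}\right)^{2} = \left(\left(-1 + \sqrt{-5}\right)^{2}\right)^{2} = \left(\left(-1 + i \sqrt{5}\right)^{2}\right)^{2} = \left(-1 + i \sqrt{5}\right)^{4}$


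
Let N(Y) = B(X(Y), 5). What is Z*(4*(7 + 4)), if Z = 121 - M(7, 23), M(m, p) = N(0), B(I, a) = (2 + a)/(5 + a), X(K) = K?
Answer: 26466/5 ≈ 5293.2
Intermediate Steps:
B(I, a) = (2 + a)/(5 + a)
N(Y) = 7/10 (N(Y) = (2 + 5)/(5 + 5) = 7/10)
M(m, p) = 7/10
Z = 1203/10 (Z = 121 - 1*7/10 = 121 - 7/10 = 1203/10 ≈ 120.30)
Z*(4*(7 + 4)) = 1203*(4*(7 + 4))/10 = 1203*(4*11)/10 = (1203/10)*44 = 26466/5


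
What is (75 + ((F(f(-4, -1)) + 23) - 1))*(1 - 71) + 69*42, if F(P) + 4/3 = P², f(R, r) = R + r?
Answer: -16646/3 ≈ -5548.7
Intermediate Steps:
F(P) = -4/3 + P²
(75 + ((F(f(-4, -1)) + 23) - 1))*(1 - 71) + 69*42 = (75 + (((-4/3 + (-4 - 1)²) + 23) - 1))*(1 - 71) + 69*42 = (75 + (((-4/3 + (-5)²) + 23) - 1))*(-70) + 2898 = (75 + (((-4/3 + 25) + 23) - 1))*(-70) + 2898 = (75 + ((71/3 + 23) - 1))*(-70) + 2898 = (75 + (140/3 - 1))*(-70) + 2898 = (75 + 137/3)*(-70) + 2898 = (362/3)*(-70) + 2898 = -25340/3 + 2898 = -16646/3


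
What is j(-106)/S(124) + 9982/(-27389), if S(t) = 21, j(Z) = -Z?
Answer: 2693612/575169 ≈ 4.6832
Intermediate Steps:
j(-106)/S(124) + 9982/(-27389) = -1*(-106)/21 + 9982/(-27389) = 106*(1/21) + 9982*(-1/27389) = 106/21 - 9982/27389 = 2693612/575169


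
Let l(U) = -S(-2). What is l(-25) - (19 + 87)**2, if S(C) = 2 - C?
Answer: -11240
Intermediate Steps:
l(U) = -4 (l(U) = -(2 - 1*(-2)) = -(2 + 2) = -1*4 = -4)
l(-25) - (19 + 87)**2 = -4 - (19 + 87)**2 = -4 - 1*106**2 = -4 - 1*11236 = -4 - 11236 = -11240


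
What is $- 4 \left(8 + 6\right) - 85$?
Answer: $-141$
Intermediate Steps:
$- 4 \left(8 + 6\right) - 85 = \left(-4\right) 14 - 85 = -56 - 85 = -141$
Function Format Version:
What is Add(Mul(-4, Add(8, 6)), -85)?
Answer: -141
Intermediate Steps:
Add(Mul(-4, Add(8, 6)), -85) = Add(Mul(-4, 14), -85) = Add(-56, -85) = -141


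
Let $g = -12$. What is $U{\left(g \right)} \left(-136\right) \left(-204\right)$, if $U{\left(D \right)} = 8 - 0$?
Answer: $221952$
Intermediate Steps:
$U{\left(D \right)} = 8$ ($U{\left(D \right)} = 8 + 0 = 8$)
$U{\left(g \right)} \left(-136\right) \left(-204\right) = 8 \left(-136\right) \left(-204\right) = \left(-1088\right) \left(-204\right) = 221952$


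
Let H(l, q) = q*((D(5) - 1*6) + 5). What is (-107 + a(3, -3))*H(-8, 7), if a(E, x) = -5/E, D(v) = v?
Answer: -9128/3 ≈ -3042.7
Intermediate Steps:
H(l, q) = 4*q (H(l, q) = q*((5 - 1*6) + 5) = q*((5 - 6) + 5) = q*(-1 + 5) = q*4 = 4*q)
(-107 + a(3, -3))*H(-8, 7) = (-107 - 5/3)*(4*7) = (-107 - 5*⅓)*28 = (-107 - 5/3)*28 = -326/3*28 = -9128/3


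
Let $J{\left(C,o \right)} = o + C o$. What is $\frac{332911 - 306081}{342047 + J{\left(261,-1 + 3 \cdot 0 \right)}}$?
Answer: $\frac{5366}{68357} \approx 0.0785$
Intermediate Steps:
$\frac{332911 - 306081}{342047 + J{\left(261,-1 + 3 \cdot 0 \right)}} = \frac{332911 - 306081}{342047 + \left(-1 + 3 \cdot 0\right) \left(1 + 261\right)} = \frac{26830}{342047 + \left(-1 + 0\right) 262} = \frac{26830}{342047 - 262} = \frac{26830}{341785} = 26830 \cdot \frac{1}{341785} = \frac{5366}{68357}$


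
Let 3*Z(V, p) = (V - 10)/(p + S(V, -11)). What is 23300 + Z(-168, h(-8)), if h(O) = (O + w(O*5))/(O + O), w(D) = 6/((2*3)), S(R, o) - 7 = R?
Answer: 179575948/7707 ≈ 23300.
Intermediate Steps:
S(R, o) = 7 + R
w(D) = 1 (w(D) = 6/6 = 6*(⅙) = 1)
h(O) = (1 + O)/(2*O) (h(O) = (O + 1)/(O + O) = (1 + O)/((2*O)) = (1 + O)*(1/(2*O)) = (1 + O)/(2*O))
Z(V, p) = (-10 + V)/(3*(7 + V + p)) (Z(V, p) = ((V - 10)/(p + (7 + V)))/3 = ((-10 + V)/(7 + V + p))/3 = (-10 + V)/(3*(7 + V + p)))
23300 + Z(-168, h(-8)) = 23300 + (-10 - 168)/(3*(7 - 168 + (½)*(1 - 8)/(-8))) = 23300 + (⅓)*(-178)/(7 - 168 + (½)*(-⅛)*(-7)) = 23300 + (⅓)*(-178)/(7 - 168 + 7/16) = 23300 + (⅓)*(-178)/(-2569/16) = 23300 + (⅓)*(-16/2569)*(-178) = 23300 + 2848/7707 = 179575948/7707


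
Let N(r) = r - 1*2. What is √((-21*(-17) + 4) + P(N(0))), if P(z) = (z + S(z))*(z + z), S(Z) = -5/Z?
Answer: √359 ≈ 18.947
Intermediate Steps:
N(r) = -2 + r (N(r) = r - 2 = -2 + r)
P(z) = 2*z*(z - 5/z) (P(z) = (z - 5/z)*(z + z) = (z - 5/z)*(2*z) = 2*z*(z - 5/z))
√((-21*(-17) + 4) + P(N(0))) = √((-21*(-17) + 4) + (-10 + 2*(-2 + 0)²)) = √((357 + 4) + (-10 + 2*(-2)²)) = √(361 + (-10 + 2*4)) = √(361 + (-10 + 8)) = √(361 - 2) = √359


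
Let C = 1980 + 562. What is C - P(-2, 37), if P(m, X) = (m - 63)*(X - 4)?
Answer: 4687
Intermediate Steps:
P(m, X) = (-63 + m)*(-4 + X)
C = 2542
C - P(-2, 37) = 2542 - (252 - 63*37 - 4*(-2) + 37*(-2)) = 2542 - (252 - 2331 + 8 - 74) = 2542 - 1*(-2145) = 2542 + 2145 = 4687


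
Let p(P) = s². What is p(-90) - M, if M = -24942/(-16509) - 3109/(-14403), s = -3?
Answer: 576482012/79259709 ≈ 7.2733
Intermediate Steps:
p(P) = 9 (p(P) = (-3)² = 9)
M = 136855369/79259709 (M = -24942*(-1/16509) - 3109*(-1/14403) = 8314/5503 + 3109/14403 = 136855369/79259709 ≈ 1.7267)
p(-90) - M = 9 - 1*136855369/79259709 = 9 - 136855369/79259709 = 576482012/79259709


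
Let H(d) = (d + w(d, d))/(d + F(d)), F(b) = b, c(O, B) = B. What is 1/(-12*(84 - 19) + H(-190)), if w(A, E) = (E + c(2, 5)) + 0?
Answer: -76/59205 ≈ -0.0012837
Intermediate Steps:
w(A, E) = 5 + E (w(A, E) = (E + 5) + 0 = (5 + E) + 0 = 5 + E)
H(d) = (5 + 2*d)/(2*d) (H(d) = (d + (5 + d))/(d + d) = (5 + 2*d)/((2*d)) = (5 + 2*d)*(1/(2*d)) = (5 + 2*d)/(2*d))
1/(-12*(84 - 19) + H(-190)) = 1/(-12*(84 - 19) + (5/2 - 190)/(-190)) = 1/(-12*65 - 1/190*(-375/2)) = 1/(-780 + 75/76) = 1/(-59205/76) = -76/59205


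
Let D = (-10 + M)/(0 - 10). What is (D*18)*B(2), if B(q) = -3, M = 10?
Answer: 0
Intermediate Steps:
D = 0 (D = (-10 + 10)/(0 - 10) = 0/(-10) = 0*(-1/10) = 0)
(D*18)*B(2) = (0*18)*(-3) = 0*(-3) = 0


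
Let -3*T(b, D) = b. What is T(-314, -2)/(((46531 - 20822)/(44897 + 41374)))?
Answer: 9029698/25709 ≈ 351.23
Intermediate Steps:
T(b, D) = -b/3
T(-314, -2)/(((46531 - 20822)/(44897 + 41374))) = (-⅓*(-314))/(((46531 - 20822)/(44897 + 41374))) = 314/(3*((25709/86271))) = 314/(3*((25709*(1/86271)))) = 314/(3*(25709/86271)) = (314/3)*(86271/25709) = 9029698/25709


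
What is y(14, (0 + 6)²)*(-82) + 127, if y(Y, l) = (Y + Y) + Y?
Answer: -3317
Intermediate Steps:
y(Y, l) = 3*Y (y(Y, l) = 2*Y + Y = 3*Y)
y(14, (0 + 6)²)*(-82) + 127 = (3*14)*(-82) + 127 = 42*(-82) + 127 = -3444 + 127 = -3317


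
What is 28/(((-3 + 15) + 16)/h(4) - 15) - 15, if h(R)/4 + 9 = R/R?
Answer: -2129/127 ≈ -16.764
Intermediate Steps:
h(R) = -32 (h(R) = -36 + 4*(R/R) = -36 + 4*1 = -36 + 4 = -32)
28/(((-3 + 15) + 16)/h(4) - 15) - 15 = 28/(((-3 + 15) + 16)/(-32) - 15) - 15 = 28/((12 + 16)*(-1/32) - 15) - 15 = 28/(28*(-1/32) - 15) - 15 = 28/(-7/8 - 15) - 15 = 28/(-127/8) - 15 = 28*(-8/127) - 15 = -224/127 - 15 = -2129/127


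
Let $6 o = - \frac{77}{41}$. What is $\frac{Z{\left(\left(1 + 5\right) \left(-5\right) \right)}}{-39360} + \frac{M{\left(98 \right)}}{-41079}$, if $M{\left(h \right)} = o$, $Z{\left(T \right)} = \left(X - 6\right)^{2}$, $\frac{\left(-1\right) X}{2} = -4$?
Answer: $- \frac{37999}{404217360} \approx -9.4006 \cdot 10^{-5}$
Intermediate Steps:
$X = 8$ ($X = \left(-2\right) \left(-4\right) = 8$)
$Z{\left(T \right)} = 4$ ($Z{\left(T \right)} = \left(8 - 6\right)^{2} = 2^{2} = 4$)
$o = - \frac{77}{246}$ ($o = \frac{\left(-77\right) \frac{1}{41}}{6} = \frac{1}{6} \left(- \frac{77}{41}\right) = - \frac{77}{246} \approx -0.31301$)
$M{\left(h \right)} = - \frac{77}{246}$
$\frac{Z{\left(\left(1 + 5\right) \left(-5\right) \right)}}{-39360} + \frac{M{\left(98 \right)}}{-41079} = \frac{4}{-39360} - \frac{77}{246 \left(-41079\right)} = 4 \left(- \frac{1}{39360}\right) - - \frac{77}{10105434} = - \frac{1}{9840} + \frac{77}{10105434} = - \frac{37999}{404217360}$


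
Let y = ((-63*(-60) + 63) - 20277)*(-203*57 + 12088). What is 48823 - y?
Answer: 8545201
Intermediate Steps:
y = -8496378 (y = ((3780 + 63) - 20277)*(-11571 + 12088) = (3843 - 20277)*517 = -16434*517 = -8496378)
48823 - y = 48823 - 1*(-8496378) = 48823 + 8496378 = 8545201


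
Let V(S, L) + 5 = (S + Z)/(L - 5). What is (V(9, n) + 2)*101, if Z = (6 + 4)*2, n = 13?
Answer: 505/8 ≈ 63.125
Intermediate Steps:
Z = 20 (Z = 10*2 = 20)
V(S, L) = -5 + (20 + S)/(-5 + L) (V(S, L) = -5 + (S + 20)/(L - 5) = -5 + (20 + S)/(-5 + L))
(V(9, n) + 2)*101 = ((45 + 9 - 5*13)/(-5 + 13) + 2)*101 = ((45 + 9 - 65)/8 + 2)*101 = ((⅛)*(-11) + 2)*101 = (-11/8 + 2)*101 = (5/8)*101 = 505/8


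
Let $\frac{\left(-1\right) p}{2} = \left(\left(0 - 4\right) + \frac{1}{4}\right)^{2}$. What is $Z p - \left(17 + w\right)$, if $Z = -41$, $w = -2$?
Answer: $\frac{9105}{8} \approx 1138.1$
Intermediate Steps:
$p = - \frac{225}{8}$ ($p = - 2 \left(\left(0 - 4\right) + \frac{1}{4}\right)^{2} = - 2 \left(-4 + \frac{1}{4}\right)^{2} = - 2 \left(- \frac{15}{4}\right)^{2} = \left(-2\right) \frac{225}{16} = - \frac{225}{8} \approx -28.125$)
$Z p - \left(17 + w\right) = \left(-41\right) \left(- \frac{225}{8}\right) - 15 = \frac{9225}{8} + \left(-17 + 2\right) = \frac{9225}{8} - 15 = \frac{9105}{8}$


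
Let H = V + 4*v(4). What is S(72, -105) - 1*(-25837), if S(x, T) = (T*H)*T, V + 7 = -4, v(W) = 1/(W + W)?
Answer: -179851/2 ≈ -89926.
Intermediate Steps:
v(W) = 1/(2*W)
V = -11 (V = -7 - 4 = -11)
H = -21/2 (H = -11 + 4*((½)/4) = -11 + 4*((½)*(¼)) = -11 + 4*(⅛) = -11 + ½ = -21/2 ≈ -10.500)
S(x, T) = -21*T²/2 (S(x, T) = (T*(-21/2))*T = (-21*T/2)*T = -21*T²/2)
S(72, -105) - 1*(-25837) = -21/2*(-105)² - 1*(-25837) = -21/2*11025 + 25837 = -231525/2 + 25837 = -179851/2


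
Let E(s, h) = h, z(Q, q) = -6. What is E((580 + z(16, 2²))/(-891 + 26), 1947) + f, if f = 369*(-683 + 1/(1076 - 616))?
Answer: -115036431/460 ≈ -2.5008e+5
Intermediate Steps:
f = -115932051/460 (f = 369*(-683 + 1/460) = 369*(-314179/460) = -115932051/460 ≈ -2.5203e+5)
E((580 + z(16, 2²))/(-891 + 26), 1947) + f = 1947 - 115932051/460 = -115036431/460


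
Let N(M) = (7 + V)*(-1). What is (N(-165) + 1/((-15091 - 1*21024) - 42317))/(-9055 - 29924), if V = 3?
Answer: 784321/3057200928 ≈ 0.00025655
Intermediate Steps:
N(M) = -10 (N(M) = (7 + 3)*(-1) = 10*(-1) = -10)
(N(-165) + 1/((-15091 - 1*21024) - 42317))/(-9055 - 29924) = (-10 + 1/((-15091 - 1*21024) - 42317))/(-9055 - 29924) = (-10 + 1/((-15091 - 21024) - 42317))/(-38979) = (-10 + 1/(-36115 - 42317))*(-1/38979) = (-10 + 1/(-78432))*(-1/38979) = (-10 - 1/78432)*(-1/38979) = -784321/78432*(-1/38979) = 784321/3057200928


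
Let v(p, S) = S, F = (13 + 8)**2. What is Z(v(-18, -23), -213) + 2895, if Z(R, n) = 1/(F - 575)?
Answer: 387929/134 ≈ 2895.0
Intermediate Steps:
F = 441 (F = 21**2 = 441)
Z(R, n) = -1/134 (Z(R, n) = 1/(441 - 575) = 1/(-134) = -1/134)
Z(v(-18, -23), -213) + 2895 = -1/134 + 2895 = 387929/134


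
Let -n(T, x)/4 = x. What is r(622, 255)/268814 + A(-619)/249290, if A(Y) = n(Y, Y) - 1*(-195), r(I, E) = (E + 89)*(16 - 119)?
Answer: -4057420543/33506321030 ≈ -0.12109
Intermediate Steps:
n(T, x) = -4*x
r(I, E) = -9167 - 103*E (r(I, E) = (89 + E)*(-103) = -9167 - 103*E)
A(Y) = 195 - 4*Y (A(Y) = -4*Y - 1*(-195) = -4*Y + 195 = 195 - 4*Y)
r(622, 255)/268814 + A(-619)/249290 = (-9167 - 103*255)/268814 + (195 - 4*(-619))/249290 = (-9167 - 26265)*(1/268814) + (195 + 2476)*(1/249290) = -35432*1/268814 + 2671*(1/249290) = -17716/134407 + 2671/249290 = -4057420543/33506321030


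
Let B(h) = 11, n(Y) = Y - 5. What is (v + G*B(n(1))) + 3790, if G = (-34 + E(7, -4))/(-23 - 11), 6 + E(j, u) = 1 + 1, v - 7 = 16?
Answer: 65030/17 ≈ 3825.3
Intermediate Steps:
n(Y) = -5 + Y
v = 23 (v = 7 + 16 = 23)
E(j, u) = -4 (E(j, u) = -6 + (1 + 1) = -6 + 2 = -4)
G = 19/17 (G = (-34 - 4)/(-23 - 11) = -38/(-34) = -38*(-1/34) = 19/17 ≈ 1.1176)
(v + G*B(n(1))) + 3790 = (23 + (19/17)*11) + 3790 = (23 + 209/17) + 3790 = 600/17 + 3790 = 65030/17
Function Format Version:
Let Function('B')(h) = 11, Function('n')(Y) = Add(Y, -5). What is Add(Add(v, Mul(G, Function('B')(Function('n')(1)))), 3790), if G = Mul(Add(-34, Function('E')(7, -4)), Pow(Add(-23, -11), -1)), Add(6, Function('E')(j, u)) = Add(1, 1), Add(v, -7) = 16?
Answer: Rational(65030, 17) ≈ 3825.3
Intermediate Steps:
Function('n')(Y) = Add(-5, Y)
v = 23 (v = Add(7, 16) = 23)
Function('E')(j, u) = -4 (Function('E')(j, u) = Add(-6, Add(1, 1)) = Add(-6, 2) = -4)
G = Rational(19, 17) (G = Mul(Add(-34, -4), Pow(Add(-23, -11), -1)) = Mul(-38, Pow(-34, -1)) = Mul(-38, Rational(-1, 34)) = Rational(19, 17) ≈ 1.1176)
Add(Add(v, Mul(G, Function('B')(Function('n')(1)))), 3790) = Add(Add(23, Mul(Rational(19, 17), 11)), 3790) = Add(Add(23, Rational(209, 17)), 3790) = Add(Rational(600, 17), 3790) = Rational(65030, 17)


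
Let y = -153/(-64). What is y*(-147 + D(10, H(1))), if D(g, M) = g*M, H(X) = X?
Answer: -20961/64 ≈ -327.52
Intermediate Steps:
y = 153/64 (y = -153*(-1/64) = 153/64 ≈ 2.3906)
D(g, M) = M*g
y*(-147 + D(10, H(1))) = 153*(-147 + 1*10)/64 = 153*(-147 + 10)/64 = (153/64)*(-137) = -20961/64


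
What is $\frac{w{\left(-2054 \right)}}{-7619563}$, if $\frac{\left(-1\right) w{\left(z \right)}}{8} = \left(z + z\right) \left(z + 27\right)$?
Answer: $\frac{66615328}{7619563} \approx 8.7427$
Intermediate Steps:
$w{\left(z \right)} = - 16 z \left(27 + z\right)$ ($w{\left(z \right)} = - 8 \left(z + z\right) \left(z + 27\right) = - 8 \cdot 2 z \left(27 + z\right) = - 16 z \left(27 + z\right)$)
$\frac{w{\left(-2054 \right)}}{-7619563} = \frac{\left(-16\right) \left(-2054\right) \left(27 - 2054\right)}{-7619563} = \left(-16\right) \left(-2054\right) \left(-2027\right) \left(- \frac{1}{7619563}\right) = \left(-66615328\right) \left(- \frac{1}{7619563}\right) = \frac{66615328}{7619563}$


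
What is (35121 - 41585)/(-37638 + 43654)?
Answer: -101/94 ≈ -1.0745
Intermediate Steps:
(35121 - 41585)/(-37638 + 43654) = -6464/6016 = -6464*1/6016 = -101/94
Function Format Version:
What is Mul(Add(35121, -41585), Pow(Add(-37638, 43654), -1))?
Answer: Rational(-101, 94) ≈ -1.0745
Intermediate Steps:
Mul(Add(35121, -41585), Pow(Add(-37638, 43654), -1)) = Mul(-6464, Pow(6016, -1)) = Mul(-6464, Rational(1, 6016)) = Rational(-101, 94)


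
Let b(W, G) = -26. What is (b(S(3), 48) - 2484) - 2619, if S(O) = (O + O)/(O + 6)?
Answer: -5129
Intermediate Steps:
S(O) = 2*O/(6 + O) (S(O) = (2*O)/(6 + O) = 2*O/(6 + O))
(b(S(3), 48) - 2484) - 2619 = (-26 - 2484) - 2619 = -2510 - 2619 = -5129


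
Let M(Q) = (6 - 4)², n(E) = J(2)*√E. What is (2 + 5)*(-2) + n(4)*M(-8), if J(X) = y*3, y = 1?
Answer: 10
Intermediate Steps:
J(X) = 3 (J(X) = 1*3 = 3)
n(E) = 3*√E
M(Q) = 4 (M(Q) = 2² = 4)
(2 + 5)*(-2) + n(4)*M(-8) = (2 + 5)*(-2) + (3*√4)*4 = 7*(-2) + (3*2)*4 = -14 + 6*4 = -14 + 24 = 10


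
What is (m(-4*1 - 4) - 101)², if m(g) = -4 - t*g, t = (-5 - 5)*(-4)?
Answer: 46225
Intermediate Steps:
t = 40 (t = -10*(-4) = 40)
m(g) = -4 - 40*g
(m(-4*1 - 4) - 101)² = ((-4 - 40*(-4*1 - 4)) - 101)² = ((-4 - 40*(-4 - 4)) - 101)² = ((-4 - 40*(-8)) - 101)² = ((-4 + 320) - 101)² = (316 - 101)² = 215² = 46225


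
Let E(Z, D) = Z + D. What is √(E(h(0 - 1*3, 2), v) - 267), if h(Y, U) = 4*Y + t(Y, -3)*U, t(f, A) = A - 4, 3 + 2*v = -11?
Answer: 10*I*√3 ≈ 17.32*I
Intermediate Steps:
v = -7 (v = -3/2 + (½)*(-11) = -3/2 - 11/2 = -7)
t(f, A) = -4 + A
h(Y, U) = -7*U + 4*Y (h(Y, U) = 4*Y + (-4 - 3)*U = 4*Y - 7*U = -7*U + 4*Y)
E(Z, D) = D + Z
√(E(h(0 - 1*3, 2), v) - 267) = √((-7 + (-7*2 + 4*(0 - 1*3))) - 267) = √((-7 + (-14 + 4*(0 - 3))) - 267) = √((-7 + (-14 + 4*(-3))) - 267) = √((-7 + (-14 - 12)) - 267) = √((-7 - 26) - 267) = √(-33 - 267) = √(-300) = 10*I*√3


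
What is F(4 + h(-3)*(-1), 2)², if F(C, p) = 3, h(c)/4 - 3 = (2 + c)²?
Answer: 9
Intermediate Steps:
h(c) = 12 + 4*(2 + c)²
F(4 + h(-3)*(-1), 2)² = 3² = 9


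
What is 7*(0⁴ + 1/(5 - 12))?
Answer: -1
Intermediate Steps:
7*(0⁴ + 1/(5 - 12)) = 7*(0 + 1/(-7)) = 7*(0 - ⅐) = 7*(-⅐) = -1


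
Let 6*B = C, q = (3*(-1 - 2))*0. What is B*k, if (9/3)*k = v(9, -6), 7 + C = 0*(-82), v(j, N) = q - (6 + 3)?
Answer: 7/2 ≈ 3.5000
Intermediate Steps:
q = 0 (q = (3*(-3))*0 = -9*0 = 0)
v(j, N) = -9 (v(j, N) = 0 - (6 + 3) = 0 - 1*9 = 0 - 9 = -9)
C = -7 (C = -7 + 0*(-82) = -7 + 0 = -7)
k = -3 (k = (⅓)*(-9) = -3)
B = -7/6 (B = (⅙)*(-7) = -7/6 ≈ -1.1667)
B*k = -7/6*(-3) = 7/2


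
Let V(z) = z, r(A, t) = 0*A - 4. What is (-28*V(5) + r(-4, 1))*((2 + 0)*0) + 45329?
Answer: 45329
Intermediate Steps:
r(A, t) = -4 (r(A, t) = 0 - 4 = -4)
(-28*V(5) + r(-4, 1))*((2 + 0)*0) + 45329 = (-28*5 - 4)*((2 + 0)*0) + 45329 = (-140 - 4)*(2*0) + 45329 = -144*0 + 45329 = 0 + 45329 = 45329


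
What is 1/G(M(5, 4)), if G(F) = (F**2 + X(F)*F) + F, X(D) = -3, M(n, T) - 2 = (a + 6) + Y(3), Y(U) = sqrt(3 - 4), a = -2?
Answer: 23/629 - 10*I/629 ≈ 0.036566 - 0.015898*I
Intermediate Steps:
Y(U) = I (Y(U) = sqrt(-1) = I)
M(n, T) = 6 + I (M(n, T) = 2 + ((-2 + 6) + I) = 2 + (4 + I) = 6 + I)
G(F) = F**2 - 2*F (G(F) = (F**2 - 3*F) + F = F**2 - 2*F)
1/G(M(5, 4)) = 1/((6 + I)*(-2 + (6 + I))) = 1/((6 + I)*(4 + I)) = 1/((4 + I)*(6 + I)) = (4 - I)*(6 - I)/629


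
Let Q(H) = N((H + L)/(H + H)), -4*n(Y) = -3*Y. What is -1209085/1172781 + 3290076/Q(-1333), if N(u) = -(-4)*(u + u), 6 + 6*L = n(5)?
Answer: 10286851067225401/12510054927 ≈ 8.2229e+5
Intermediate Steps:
n(Y) = 3*Y/4 (n(Y) = -(-3)*Y/4 = 3*Y/4)
L = -3/8 (L = -1 + ((¾)*5)/6 = -1 + (⅙)*(15/4) = -1 + 5/8 = -3/8 ≈ -0.37500)
N(u) = 8*u (N(u) = -(-4)*2*u = -(-8)*u = 8*u)
Q(H) = 4*(-3/8 + H)/H (Q(H) = 8*((H - 3/8)/(H + H)) = 8*((-3/8 + H)/((2*H))) = 8*((-3/8 + H)*(1/(2*H))) = 8*((-3/8 + H)/(2*H)) = 4*(-3/8 + H)/H)
-1209085/1172781 + 3290076/Q(-1333) = -1209085/1172781 + 3290076/(4 - 3/2/(-1333)) = -1209085*1/1172781 + 3290076/(4 - 3/2*(-1/1333)) = -1209085/1172781 + 3290076/(4 + 3/2666) = -1209085/1172781 + 3290076/(10667/2666) = -1209085/1172781 + 3290076*(2666/10667) = -1209085/1172781 + 8771342616/10667 = 10286851067225401/12510054927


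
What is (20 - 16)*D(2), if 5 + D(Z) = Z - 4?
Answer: -28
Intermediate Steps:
D(Z) = -9 + Z (D(Z) = -5 + (Z - 4) = -5 + (-4 + Z) = -9 + Z)
(20 - 16)*D(2) = (20 - 16)*(-9 + 2) = 4*(-7) = -28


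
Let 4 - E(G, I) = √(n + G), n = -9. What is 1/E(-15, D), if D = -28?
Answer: ⅒ + I*√6/20 ≈ 0.1 + 0.12247*I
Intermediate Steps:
E(G, I) = 4 - √(-9 + G)
1/E(-15, D) = 1/(4 - √(-9 - 15)) = 1/(4 - √(-24)) = 1/(4 - 2*I*√6)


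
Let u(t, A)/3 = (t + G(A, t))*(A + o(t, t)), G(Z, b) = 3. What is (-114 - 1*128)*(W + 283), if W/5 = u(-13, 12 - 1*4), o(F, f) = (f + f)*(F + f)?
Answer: 24760714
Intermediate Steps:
o(F, f) = 2*f*(F + f) (o(F, f) = (2*f)*(F + f) = 2*f*(F + f))
u(t, A) = 3*(3 + t)*(A + 4*t²) (u(t, A) = 3*((t + 3)*(A + 2*t*(t + t))) = 3*((3 + t)*(A + 2*t*(2*t))) = 3*((3 + t)*(A + 4*t²)) = 3*(3 + t)*(A + 4*t²))
W = -102600 (W = 5*(9*(12 - 1*4) + 12*(-13)³ + 36*(-13)² + 3*(12 - 1*4)*(-13)) = 5*(9*(12 - 4) + 12*(-2197) + 36*169 + 3*(12 - 4)*(-13)) = 5*(9*8 - 26364 + 6084 + 3*8*(-13)) = 5*(72 - 26364 + 6084 - 312) = 5*(-20520) = -102600)
(-114 - 1*128)*(W + 283) = (-114 - 1*128)*(-102600 + 283) = (-114 - 128)*(-102317) = -242*(-102317) = 24760714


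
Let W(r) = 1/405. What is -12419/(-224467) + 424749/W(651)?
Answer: 38613564194534/224467 ≈ 1.7202e+8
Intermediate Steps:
W(r) = 1/405
-12419/(-224467) + 424749/W(651) = -12419/(-224467) + 424749/(1/405) = -12419*(-1/224467) + 424749*405 = 12419/224467 + 172023345 = 38613564194534/224467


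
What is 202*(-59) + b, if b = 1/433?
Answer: -5160493/433 ≈ -11918.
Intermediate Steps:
b = 1/433 ≈ 0.0023095
202*(-59) + b = 202*(-59) + 1/433 = -11918 + 1/433 = -5160493/433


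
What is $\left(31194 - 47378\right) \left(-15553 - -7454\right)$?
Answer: $131074216$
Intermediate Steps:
$\left(31194 - 47378\right) \left(-15553 - -7454\right) = - 16184 \left(-15553 + \left(-3544 + 10998\right)\right) = - 16184 \left(-15553 + 7454\right) = \left(-16184\right) \left(-8099\right) = 131074216$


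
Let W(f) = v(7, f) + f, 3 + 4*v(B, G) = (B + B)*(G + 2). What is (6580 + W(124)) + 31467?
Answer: 154445/4 ≈ 38611.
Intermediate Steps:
v(B, G) = -3/4 + B*(2 + G)/2 (v(B, G) = -3/4 + ((B + B)*(G + 2))/4 = -3/4 + ((2*B)*(2 + G))/4 = -3/4 + (2*B*(2 + G))/4 = -3/4 + B*(2 + G)/2)
W(f) = 25/4 + 9*f/2 (W(f) = (-3/4 + 7 + (1/2)*7*f) + f = (-3/4 + 7 + 7*f/2) + f = (25/4 + 7*f/2) + f = 25/4 + 9*f/2)
(6580 + W(124)) + 31467 = (6580 + (25/4 + (9/2)*124)) + 31467 = (6580 + (25/4 + 558)) + 31467 = (6580 + 2257/4) + 31467 = 28577/4 + 31467 = 154445/4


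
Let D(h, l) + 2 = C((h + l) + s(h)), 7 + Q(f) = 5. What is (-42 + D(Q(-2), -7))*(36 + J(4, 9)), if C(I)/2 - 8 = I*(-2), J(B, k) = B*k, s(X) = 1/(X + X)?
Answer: 648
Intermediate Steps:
Q(f) = -2 (Q(f) = -7 + 5 = -2)
s(X) = 1/(2*X)
C(I) = 16 - 4*I (C(I) = 16 + 2*(I*(-2)) = 16 + 2*(-2*I) = 16 - 4*I)
D(h, l) = 14 - 4*h - 4*l - 2/h (D(h, l) = -2 + (16 - 4*((h + l) + 1/(2*h))) = -2 + (16 - 4*(h + l + 1/(2*h))) = -2 + (16 + (-4*h - 4*l - 2/h)) = -2 + (16 - 4*h - 4*l - 2/h) = 14 - 4*h - 4*l - 2/h)
(-42 + D(Q(-2), -7))*(36 + J(4, 9)) = (-42 + (14 - 4*(-2) - 4*(-7) - 2/(-2)))*(36 + 4*9) = (-42 + (14 + 8 + 28 - 2*(-½)))*(36 + 36) = (-42 + (14 + 8 + 28 + 1))*72 = (-42 + 51)*72 = 9*72 = 648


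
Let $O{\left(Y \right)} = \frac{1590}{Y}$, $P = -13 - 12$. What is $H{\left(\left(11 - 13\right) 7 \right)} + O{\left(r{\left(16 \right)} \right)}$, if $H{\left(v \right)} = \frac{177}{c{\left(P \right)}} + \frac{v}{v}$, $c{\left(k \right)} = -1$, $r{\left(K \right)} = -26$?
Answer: $- \frac{3083}{13} \approx -237.15$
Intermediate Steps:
$P = -25$ ($P = -13 - 12 = -25$)
$H{\left(v \right)} = -176$ ($H{\left(v \right)} = \frac{177}{-1} + \frac{v}{v} = 177 \left(-1\right) + 1 = -177 + 1 = -176$)
$H{\left(\left(11 - 13\right) 7 \right)} + O{\left(r{\left(16 \right)} \right)} = -176 + \frac{1590}{-26} = -176 + 1590 \left(- \frac{1}{26}\right) = -176 - \frac{795}{13} = - \frac{3083}{13}$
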